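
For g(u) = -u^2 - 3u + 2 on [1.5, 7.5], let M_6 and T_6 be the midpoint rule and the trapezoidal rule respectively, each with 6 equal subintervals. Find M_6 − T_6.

M_6 = -208.
T_6 = -209.5.
M_6 − T_6 = 1.5.

1.5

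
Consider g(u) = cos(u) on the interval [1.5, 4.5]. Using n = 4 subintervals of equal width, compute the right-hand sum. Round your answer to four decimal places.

Δu = (4.5 − 1.5)/4 = 0.75.
Right endpoints: 2.25, 3, 3.75, 4.5.
g(2.25) ≈ -0.6282, g(3) ≈ -0.9900, g(3.75) ≈ -0.8206, g(4.5) ≈ -0.2108.
Sum = Δu · [g(2.25) + g(3) + g(3.75) + g(4.5)].
Sum ≈ -1.9871.

-1.9871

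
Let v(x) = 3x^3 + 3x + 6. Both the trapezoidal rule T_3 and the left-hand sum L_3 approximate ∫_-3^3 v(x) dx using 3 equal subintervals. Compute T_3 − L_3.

180

T_3 = 36.
L_3 = -144.
T_3 − L_3 = 180.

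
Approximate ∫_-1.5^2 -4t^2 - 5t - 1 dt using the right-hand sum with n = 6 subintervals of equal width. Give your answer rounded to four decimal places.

-30.9815

Δt = (2 − (-1.5))/6 = 7/12.
Right endpoints: -11/12, -1/3, 0.25, 5/6, 17/12, 2.
f(-11/12) = 2/9, f(-1/3) = 2/9, f(0.25) = -2.5, f(5/6) = -143/18, f(17/12) = -145/9, f(2) = -27.
Sum = Δt · [f(-11/12) + f(-1/3) + f(0.25) + ...].
Sum ≈ -30.9815.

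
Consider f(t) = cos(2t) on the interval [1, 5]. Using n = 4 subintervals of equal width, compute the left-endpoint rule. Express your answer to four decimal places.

-0.2551

Δt = (5 − 1)/4 = 1.
Left endpoints: 1, 2, 3, 4.
f(1) ≈ -0.4161, f(2) ≈ -0.6536, f(3) ≈ 0.9602, f(4) ≈ -0.1455.
Sum = Δt · [f(1) + f(2) + f(3) + f(4)].
Sum ≈ -0.2551.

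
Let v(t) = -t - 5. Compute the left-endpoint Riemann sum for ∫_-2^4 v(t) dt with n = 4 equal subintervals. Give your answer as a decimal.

-31.5

Δt = (4 − (-2))/4 = 1.5.
Left endpoints: -2, -0.5, 1, 2.5.
v(-2) = -3, v(-0.5) = -4.5, v(1) = -6, v(2.5) = -7.5.
Sum = Δt · [v(-2) + v(-0.5) + v(1) + v(2.5)].
Sum = -31.5.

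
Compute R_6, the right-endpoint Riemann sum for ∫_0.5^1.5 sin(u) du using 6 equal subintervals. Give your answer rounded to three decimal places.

0.848

Δu = (1.5 − 0.5)/6 = 1/6.
Right endpoints: 2/3, 5/6, 1, 7/6, 4/3, 1.5.
f(2/3) ≈ 0.618, f(5/6) ≈ 0.740, f(1) ≈ 0.841, f(7/6) ≈ 0.919, f(4/3) ≈ 0.972, f(1.5) ≈ 0.997.
Sum = Δu · [f(2/3) + f(5/6) + f(1) + ...].
Sum ≈ 0.848.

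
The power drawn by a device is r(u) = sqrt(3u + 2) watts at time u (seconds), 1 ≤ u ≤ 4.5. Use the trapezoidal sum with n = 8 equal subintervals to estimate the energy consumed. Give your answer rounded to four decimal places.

Δu = (4.5 − 1)/8 = 0.4375.
r(1) ≈ 2.2361, r(1.4375) ≈ 2.5125, r(1.875) ≈ 2.7613, r(2.3125) ≈ 2.9896, r(2.75) ≈ 3.2016, r(3.1875) ≈ 3.4004, r(3.625) ≈ 3.5882, r(4.0625) ≈ 3.7666, r(4.5) ≈ 3.9370.
T_8 = (Δu/2)·[r(u_0) + 2r(u_1) + ... + 2r(u_{7}) + r(u_8)].
Sum ≈ 11.0717.

11.0717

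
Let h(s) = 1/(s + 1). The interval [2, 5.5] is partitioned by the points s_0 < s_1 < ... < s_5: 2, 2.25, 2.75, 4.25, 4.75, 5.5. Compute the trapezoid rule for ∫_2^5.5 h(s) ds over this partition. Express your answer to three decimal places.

0.781

Subinterval widths: 0.25, 0.5, 1.5, 0.5, 0.75.
h(2) = 1/3, h(2.25) = 4/13, h(2.75) = 4/15, h(4.25) = 4/21, h(4.75) = 4/23, h(5.5) = 2/13.
On each subinterval the trapezoid contributes (Δs_i/2)·[h(s_{i-1}) + h(s_i)].
Sum ≈ 0.781.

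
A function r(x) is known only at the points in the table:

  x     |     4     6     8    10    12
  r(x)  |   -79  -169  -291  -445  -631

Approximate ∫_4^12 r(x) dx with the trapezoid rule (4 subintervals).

Δx = 2.
T_4 = (2/2)·[(-79) + 2·(-169) + 2·(-291) + 2·(-445) + (-631)] = -2520.

-2520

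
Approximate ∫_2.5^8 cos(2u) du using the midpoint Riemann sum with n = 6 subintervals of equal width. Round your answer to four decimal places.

Δu = (8 − 2.5)/6 = 11/12.
Midpoints: 71/24, 3.875, 115/24, 137/24, 6.625, 181/24.
f(71/24) ≈ 0.9336, f(3.875) ≈ 0.1038, f(115/24) ≈ -0.9875, f(137/24) ≈ 0.4088, f(6.625) ≈ 0.7753, f(181/24) ≈ -0.8112.
Sum = Δu · [f(71/24) + f(3.875) + f(115/24) + ...].
Sum ≈ 0.3876.

0.3876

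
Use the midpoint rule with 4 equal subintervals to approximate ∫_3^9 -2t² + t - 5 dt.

-459.75

Δt = (9 − 3)/4 = 1.5.
Midpoints: 3.75, 5.25, 6.75, 8.25.
f(3.75) = -29.375, f(5.25) = -54.875, f(6.75) = -89.375, f(8.25) = -132.875.
Sum = Δt · [f(3.75) + f(5.25) + f(6.75) + f(8.25)].
Sum = -459.75.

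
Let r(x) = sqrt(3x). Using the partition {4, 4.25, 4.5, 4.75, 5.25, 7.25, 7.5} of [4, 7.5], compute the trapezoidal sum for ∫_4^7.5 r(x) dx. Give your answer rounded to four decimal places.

Subinterval widths: 0.25, 0.25, 0.25, 0.5, 2, 0.25.
r(4) ≈ 3.4641, r(4.25) ≈ 3.5707, r(4.5) ≈ 3.6742, r(4.75) ≈ 3.7749, r(5.25) ≈ 3.9686, r(7.25) ≈ 4.6637, r(7.5) ≈ 4.7434.
On each subinterval the trapezoid contributes (Δx_i/2)·[r(x_{i-1}) + r(x_i)].
Sum ≈ 14.4602.

14.4602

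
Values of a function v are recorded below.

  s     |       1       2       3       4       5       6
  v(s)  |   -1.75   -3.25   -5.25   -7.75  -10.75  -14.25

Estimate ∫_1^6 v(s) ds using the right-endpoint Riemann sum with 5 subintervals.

Δs = 1.
Sum = 1·[(-3.25) + (-5.25) + (-7.75) + (-10.75) + (-14.25)] = -41.25.

-41.25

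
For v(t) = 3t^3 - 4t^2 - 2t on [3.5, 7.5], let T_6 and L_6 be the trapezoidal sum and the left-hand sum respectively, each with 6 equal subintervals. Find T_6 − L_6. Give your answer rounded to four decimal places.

317.6667

T_6 ≈ 1724.648148.
L_6 ≈ 1406.981481.
T_6 − L_6 ≈ 317.6667.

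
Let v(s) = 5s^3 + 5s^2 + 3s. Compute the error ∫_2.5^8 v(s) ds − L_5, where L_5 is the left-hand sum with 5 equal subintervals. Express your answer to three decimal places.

1440.026

Exact integral: ∫_2.5^8 v(s) ds ≈ 5985.08854.
L_5 = 4545.0625.
Error ≈ 5985.08854 − 4545.0625 ≈ 1440.026.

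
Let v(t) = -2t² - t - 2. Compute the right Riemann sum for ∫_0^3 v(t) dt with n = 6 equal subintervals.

-34

Δt = (3 − 0)/6 = 0.5.
Right endpoints: 0.5, 1, 1.5, 2, 2.5, 3.
v(0.5) = -3, v(1) = -5, v(1.5) = -8, v(2) = -12, v(2.5) = -17, v(3) = -23.
Sum = Δt · [v(0.5) + v(1) + v(1.5) + ...].
Sum = -34.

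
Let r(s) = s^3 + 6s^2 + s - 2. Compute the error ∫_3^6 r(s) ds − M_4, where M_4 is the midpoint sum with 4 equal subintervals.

2.7421875

Exact integral: ∫_3^6 r(s) ds = 689.25.
M_4 = 686.5078125.
Error = 689.25 − 686.5078125 = 2.7421875.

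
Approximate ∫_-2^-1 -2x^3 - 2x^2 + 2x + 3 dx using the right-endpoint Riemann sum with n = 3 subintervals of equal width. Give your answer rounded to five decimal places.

Δx = (-1 − (-2))/3 = 1/3.
Right endpoints: -5/3, -4/3, -1.
f(-5/3) = 91/27, f(-4/3) = 41/27, f(-1) = 1.
Sum = Δx · [f(-5/3) + f(-4/3) + f(-1)].
Sum ≈ 1.96296.

1.96296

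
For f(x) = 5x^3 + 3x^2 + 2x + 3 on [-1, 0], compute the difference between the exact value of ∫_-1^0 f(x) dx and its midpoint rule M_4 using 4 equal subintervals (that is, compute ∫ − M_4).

-0.0234375

Exact integral: ∫_-1^0 f(x) dx = 1.75.
M_4 = 1.7734375.
Error = 1.75 − 1.7734375 = -0.0234375.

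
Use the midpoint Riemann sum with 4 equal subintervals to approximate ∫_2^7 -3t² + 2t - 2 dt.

-298.046875

Δt = (7 − 2)/4 = 1.25.
Midpoints: 2.625, 3.875, 5.125, 6.375.
f(2.625) = -17.421875, f(3.875) = -39.296875, f(5.125) = -70.546875, f(6.375) = -111.171875.
Sum = Δt · [f(2.625) + f(3.875) + f(5.125) + f(6.375)].
Sum = -298.046875.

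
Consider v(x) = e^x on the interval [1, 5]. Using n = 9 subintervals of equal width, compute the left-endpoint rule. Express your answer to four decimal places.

Δx = (5 − 1)/9 = 4/9.
Left endpoints: 1, 13/9, 17/9, 7/3, 25/9, 29/9, 11/3, 37/9, 41/9.
v(1) ≈ 2.7183, v(13/9) ≈ 4.2395, v(17/9) ≈ 6.6120, v(7/3) ≈ 10.3123, v(25/9) ≈ 16.0832, v(29/9) ≈ 25.0838, v(11/3) ≈ 39.1213, v(37/9) ≈ 61.0145, v(41/9) ≈ 95.1596.
Sum = Δx · [v(1) + v(13/9) + v(17/9) + ...].
Sum ≈ 115.7086.

115.7086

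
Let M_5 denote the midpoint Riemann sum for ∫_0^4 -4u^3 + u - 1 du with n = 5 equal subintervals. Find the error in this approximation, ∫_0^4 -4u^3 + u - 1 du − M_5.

Exact integral: ∫_0^4 f(u) du = -252.
M_5 = -246.88.
Error = -252 − (-246.88) = -5.12.

-5.12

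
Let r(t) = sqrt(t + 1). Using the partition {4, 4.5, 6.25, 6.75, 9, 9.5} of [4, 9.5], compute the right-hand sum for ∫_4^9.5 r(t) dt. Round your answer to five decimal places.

Subinterval widths: 0.5, 1.75, 0.5, 2.25, 0.5.
Right endpoints: 4.5, 6.25, 6.75, 9, 9.5.
r(4.5) ≈ 2.34521, r(6.25) ≈ 2.69258, r(6.75) ≈ 2.78388, r(9) ≈ 3.16228, r(9.5) ≈ 3.24037.
Sum = Σ Δt_i · r(t_i).
Sum ≈ 16.01187.

16.01187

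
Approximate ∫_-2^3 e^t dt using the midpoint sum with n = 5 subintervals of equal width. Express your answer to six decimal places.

Δt = (3 − (-2))/5 = 1.
Midpoints: -1.5, -0.5, 0.5, 1.5, 2.5.
f(-1.5) ≈ 0.223130, f(-0.5) ≈ 0.606531, f(0.5) ≈ 1.648721, f(1.5) ≈ 4.481689, f(2.5) ≈ 12.182494.
Sum = Δt · [f(-1.5) + f(-0.5) + f(0.5) + f(1.5) + f(2.5)].
Sum ≈ 19.142565.

19.142565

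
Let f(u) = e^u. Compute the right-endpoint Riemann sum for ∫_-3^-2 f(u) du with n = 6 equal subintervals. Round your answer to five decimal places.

0.09288

Δu = (-2 − (-3))/6 = 1/6.
Right endpoints: -17/6, -8/3, -2.5, -7/3, -13/6, -2.
f(-17/6) ≈ 0.05882, f(-8/3) ≈ 0.06948, f(-2.5) ≈ 0.08208, f(-7/3) ≈ 0.09697, f(-13/6) ≈ 0.11456, f(-2) ≈ 0.13534.
Sum = Δu · [f(-17/6) + f(-8/3) + f(-2.5) + ...].
Sum ≈ 0.09288.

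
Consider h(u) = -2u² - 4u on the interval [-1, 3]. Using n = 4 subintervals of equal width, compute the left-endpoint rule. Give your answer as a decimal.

Δu = (3 − (-1))/4 = 1.
Left endpoints: -1, 0, 1, 2.
h(-1) = 2, h(0) = 0, h(1) = -6, h(2) = -16.
Sum = Δu · [h(-1) + h(0) + h(1) + h(2)].
Sum = -20.

-20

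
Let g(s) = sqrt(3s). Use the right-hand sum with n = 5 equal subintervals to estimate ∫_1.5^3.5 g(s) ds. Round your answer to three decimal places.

5.660

Δs = (3.5 − 1.5)/5 = 0.4.
Right endpoints: 1.9, 2.3, 2.7, 3.1, 3.5.
g(1.9) ≈ 2.387, g(2.3) ≈ 2.627, g(2.7) ≈ 2.846, g(3.1) ≈ 3.050, g(3.5) ≈ 3.240.
Sum = Δs · [g(1.9) + g(2.3) + g(2.7) + g(3.1) + g(3.5)].
Sum ≈ 5.660.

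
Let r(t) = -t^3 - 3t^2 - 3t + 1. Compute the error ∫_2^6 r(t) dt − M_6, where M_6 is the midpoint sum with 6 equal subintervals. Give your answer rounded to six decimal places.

-2.222222

Exact integral: ∫_2^6 r(t) dt = -572.
M_6 ≈ -569.77777778.
Error ≈ -572 − (-569.77777778) ≈ -2.222222.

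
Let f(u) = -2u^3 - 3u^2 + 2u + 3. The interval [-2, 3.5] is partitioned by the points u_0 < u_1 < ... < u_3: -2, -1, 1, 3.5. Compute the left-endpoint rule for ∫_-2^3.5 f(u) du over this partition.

3

Subinterval widths: 1, 2, 2.5.
Left endpoints: -2, -1, 1.
f(-2) = 3, f(-1) = 0, f(1) = 0.
Sum = Σ Δu_i · f(u_i).
Sum = 3.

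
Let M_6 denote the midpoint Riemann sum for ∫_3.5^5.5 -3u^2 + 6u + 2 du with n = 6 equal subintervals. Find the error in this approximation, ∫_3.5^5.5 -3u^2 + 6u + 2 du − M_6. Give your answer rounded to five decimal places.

Exact integral: ∫_3.5^5.5 f(u) du = -65.5.
M_6 ≈ -65.4444444.
Error ≈ -65.5 − (-65.4444444) ≈ -0.05556.

-0.05556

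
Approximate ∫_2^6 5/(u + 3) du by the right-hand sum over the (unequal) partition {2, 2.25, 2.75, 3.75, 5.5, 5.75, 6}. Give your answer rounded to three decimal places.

2.725

Subinterval widths: 0.25, 0.5, 1, 1.75, 0.25, 0.25.
Right endpoints: 2.25, 2.75, 3.75, 5.5, 5.75, 6.
f(2.25) = 20/21, f(2.75) = 20/23, f(3.75) = 20/27, f(5.5) = 10/17, f(5.75) = 4/7, f(6) = 5/9.
Sum = Σ Δu_i · f(u_i).
Sum ≈ 2.725.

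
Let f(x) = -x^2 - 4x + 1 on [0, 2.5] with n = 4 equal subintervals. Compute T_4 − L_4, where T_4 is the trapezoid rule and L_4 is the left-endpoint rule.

T_4 = -15.37109375.
L_4 = -10.29296875.
T_4 − L_4 = -5.078125.

-5.078125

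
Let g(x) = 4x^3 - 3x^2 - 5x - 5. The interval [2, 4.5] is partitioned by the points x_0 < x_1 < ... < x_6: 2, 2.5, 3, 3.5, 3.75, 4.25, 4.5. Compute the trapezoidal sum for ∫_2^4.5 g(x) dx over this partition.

Subinterval widths: 0.5, 0.5, 0.5, 0.25, 0.5, 0.25.
g(2) = 5, g(2.5) = 26.25, g(3) = 61, g(3.5) = 112.25, g(3.75) = 145, g(4.25) = 226.625, g(4.5) = 276.25.
On each subinterval the trapezoid contributes (Δx_i/2)·[g(x_{i-1}) + g(x_i)].
Sum = 260.859375.

260.859375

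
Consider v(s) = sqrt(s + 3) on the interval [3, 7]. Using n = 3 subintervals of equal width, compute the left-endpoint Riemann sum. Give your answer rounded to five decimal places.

Δs = (7 − 3)/3 = 4/3.
Left endpoints: 3, 13/3, 17/3.
v(3) ≈ 2.44949, v(13/3) ≈ 2.70801, v(17/3) ≈ 2.94392.
Sum = Δs · [v(3) + v(13/3) + v(17/3)].
Sum ≈ 10.80190.

10.80190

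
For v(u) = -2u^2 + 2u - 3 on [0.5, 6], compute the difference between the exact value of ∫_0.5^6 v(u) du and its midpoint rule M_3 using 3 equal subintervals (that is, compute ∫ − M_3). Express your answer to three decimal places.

-3.081

Exact integral: ∫_0.5^6 v(u) du ≈ -124.66667.
M_3 ≈ -121.58565.
Error ≈ -124.66667 − (-121.58565) ≈ -3.081.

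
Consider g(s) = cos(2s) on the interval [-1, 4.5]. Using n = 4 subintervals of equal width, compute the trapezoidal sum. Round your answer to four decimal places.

Δs = (4.5 − (-1))/4 = 1.375.
g(-1) ≈ -0.4161, g(0.375) ≈ 0.7317, g(1.75) ≈ -0.9365, g(3.125) ≈ 0.9994, g(4.5) ≈ -0.9111.
T_4 = (Δs/2)·[g(s_0) + 2g(s_1) + 2g(s_2) + 2g(s_3) + g(s_4)].
Sum ≈ 0.1802.

0.1802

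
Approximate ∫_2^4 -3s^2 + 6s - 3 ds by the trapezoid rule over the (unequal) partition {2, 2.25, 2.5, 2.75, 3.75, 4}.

-26.53125

Subinterval widths: 0.25, 0.25, 0.25, 1, 0.25.
f(2) = -3, f(2.25) = -4.6875, f(2.5) = -6.75, f(2.75) = -9.1875, f(3.75) = -22.6875, f(4) = -27.
On each subinterval the trapezoid contributes (Δs_i/2)·[f(s_{i-1}) + f(s_i)].
Sum = -26.53125.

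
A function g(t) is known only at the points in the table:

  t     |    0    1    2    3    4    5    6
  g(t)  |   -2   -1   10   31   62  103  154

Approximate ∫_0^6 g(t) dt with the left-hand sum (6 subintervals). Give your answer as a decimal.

203

Δt = 1.
Sum = 1·[(-2) + (-1) + 10 + 31 + 62 + 103] = 203.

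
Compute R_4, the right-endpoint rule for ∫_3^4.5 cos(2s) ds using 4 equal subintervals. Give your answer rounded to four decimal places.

-0.0215

Δs = (4.5 − 3)/4 = 0.375.
Right endpoints: 3.375, 3.75, 4.125, 4.5.
f(3.375) ≈ 0.8930, f(3.75) ≈ 0.3466, f(4.125) ≈ -0.3857, f(4.5) ≈ -0.9111.
Sum = Δs · [f(3.375) + f(3.75) + f(4.125) + f(4.5)].
Sum ≈ -0.0215.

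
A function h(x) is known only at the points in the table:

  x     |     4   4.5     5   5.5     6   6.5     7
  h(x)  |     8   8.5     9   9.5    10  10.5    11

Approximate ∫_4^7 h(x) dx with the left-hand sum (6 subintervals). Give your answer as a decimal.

27.75

Δx = 0.5.
Sum = 0.5·[8 + 8.5 + 9 + 9.5 + 10 + 10.5] = 27.75.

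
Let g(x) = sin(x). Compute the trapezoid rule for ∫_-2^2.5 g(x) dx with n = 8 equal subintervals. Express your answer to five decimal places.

Δx = (2.5 − (-2))/8 = 0.5625.
g(-2) ≈ -0.90930, g(-1.4375) ≈ -0.99113, g(-0.875) ≈ -0.76754, g(-0.3125) ≈ -0.30744, g(0.25) ≈ 0.24740, g(0.8125) ≈ 0.72601, g(1.375) ≈ 0.98089, g(1.9375) ≈ 0.93351, g(2.5) ≈ 0.59847.
T_8 = (Δx/2)·[g(x_0) + 2g(x_1) + ... + 2g(x_{7}) + g(x_8)].
Sum ≈ 0.37479.

0.37479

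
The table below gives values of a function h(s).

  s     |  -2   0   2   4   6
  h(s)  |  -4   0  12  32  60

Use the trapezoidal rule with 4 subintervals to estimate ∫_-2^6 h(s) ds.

144

Δs = 2.
T_4 = (2/2)·[(-4) + 2·0 + 2·12 + 2·32 + 60] = 144.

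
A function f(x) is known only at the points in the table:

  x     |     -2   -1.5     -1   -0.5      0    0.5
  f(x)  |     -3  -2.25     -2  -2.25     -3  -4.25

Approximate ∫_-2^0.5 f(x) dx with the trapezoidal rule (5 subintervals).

-6.5625

Δx = 0.5.
T_5 = (0.5/2)·[(-3) + 2·(-2.25) + 2·(-2) + 2·(-2.25) + 2·(-3) + (-4.25)] = -6.5625.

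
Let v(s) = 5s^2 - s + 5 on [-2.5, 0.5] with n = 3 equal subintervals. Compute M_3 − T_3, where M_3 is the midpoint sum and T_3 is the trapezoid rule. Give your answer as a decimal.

-3.75

M_3 = 43.
T_3 = 46.75.
M_3 − T_3 = -3.75.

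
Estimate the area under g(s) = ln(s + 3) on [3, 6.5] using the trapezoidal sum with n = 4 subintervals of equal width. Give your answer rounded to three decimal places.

7.133

Δs = (6.5 − 3)/4 = 0.875.
g(3) ≈ 1.792, g(3.875) ≈ 1.928, g(4.75) ≈ 2.048, g(5.625) ≈ 2.155, g(6.5) ≈ 2.251.
T_4 = (Δs/2)·[g(s_0) + 2g(s_1) + 2g(s_2) + 2g(s_3) + g(s_4)].
Sum ≈ 7.133.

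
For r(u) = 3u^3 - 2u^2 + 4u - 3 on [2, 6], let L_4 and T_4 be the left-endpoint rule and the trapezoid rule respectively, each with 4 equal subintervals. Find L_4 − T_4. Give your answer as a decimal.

-288

L_4 = 608.
T_4 = 896.
L_4 − T_4 = -288.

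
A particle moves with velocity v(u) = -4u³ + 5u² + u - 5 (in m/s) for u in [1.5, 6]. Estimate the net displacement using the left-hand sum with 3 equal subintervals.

Δu = (6 − 1.5)/3 = 1.5.
Left endpoints: 1.5, 3, 4.5.
v(1.5) = -5.75, v(3) = -65, v(4.5) = -263.75.
Sum = Δu · [v(1.5) + v(3) + v(4.5)].
Sum = -501.75.

-501.75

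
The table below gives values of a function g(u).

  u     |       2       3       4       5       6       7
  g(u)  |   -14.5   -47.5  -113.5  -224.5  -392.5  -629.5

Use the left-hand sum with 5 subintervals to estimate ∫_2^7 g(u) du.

-792.5

Δu = 1.
Sum = 1·[(-14.5) + (-47.5) + (-113.5) + (-224.5) + (-392.5)] = -792.5.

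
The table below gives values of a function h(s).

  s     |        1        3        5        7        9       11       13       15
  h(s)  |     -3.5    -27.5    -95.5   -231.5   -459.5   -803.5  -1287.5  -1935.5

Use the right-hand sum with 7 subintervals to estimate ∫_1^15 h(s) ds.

-9681

Δs = 2.
Sum = 2·[(-27.5) + (-95.5) + (-231.5) + (-459.5) + (-803.5) + (-1287.5) + (-1935.5)] = -9681.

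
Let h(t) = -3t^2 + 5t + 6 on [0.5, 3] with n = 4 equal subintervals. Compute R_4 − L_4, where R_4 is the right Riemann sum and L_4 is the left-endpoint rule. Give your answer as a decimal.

R_4 = 5.21484375.
L_4 = 13.80859375.
R_4 − L_4 = -8.59375.

-8.59375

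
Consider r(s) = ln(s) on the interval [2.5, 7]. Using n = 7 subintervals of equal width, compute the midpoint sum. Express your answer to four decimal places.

6.8350

Δs = (7 − 2.5)/7 = 9/14.
Midpoints: 79/28, 97/28, 115/28, 4.75, 151/28, 169/28, 187/28.
r(79/28) ≈ 1.0372, r(97/28) ≈ 1.2425, r(115/28) ≈ 1.4127, r(4.75) ≈ 1.5581, r(151/28) ≈ 1.6851, r(169/28) ≈ 1.7977, r(187/28) ≈ 1.8989.
Sum = Δs · [r(79/28) + r(97/28) + r(115/28) + ...].
Sum ≈ 6.8350.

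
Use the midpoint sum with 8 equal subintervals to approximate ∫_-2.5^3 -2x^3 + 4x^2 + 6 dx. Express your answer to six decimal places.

68.322998

Δx = (3 − (-2.5))/8 = 0.6875.
Midpoints: -2.15625, -1.46875, -0.78125, -0.09375, 0.59375, 1.28125, 1.96875, 2.65625.
f(-2.15625) = 731517/16384, f(-1.46875) = 343503/16384, f(-0.78125) = 153929/16384, f(-0.09375) = 98907/16384, f(0.59375) = 114549/16384, f(1.28125) = 136967/16384, f(1.96875) = 102273/16384, f(2.65625) = -53421/16384.
Sum = Δx · [f(-2.15625) + f(-1.46875) + f(-0.78125) + ...].
Sum ≈ 68.322998.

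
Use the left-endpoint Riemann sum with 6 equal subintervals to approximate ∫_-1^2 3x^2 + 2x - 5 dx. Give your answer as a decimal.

-6.375

Δx = (2 − (-1))/6 = 0.5.
Left endpoints: -1, -0.5, 0, 0.5, 1, 1.5.
f(-1) = -4, f(-0.5) = -5.25, f(0) = -5, f(0.5) = -3.25, f(1) = 0, f(1.5) = 4.75.
Sum = Δx · [f(-1) + f(-0.5) + f(0) + ...].
Sum = -6.375.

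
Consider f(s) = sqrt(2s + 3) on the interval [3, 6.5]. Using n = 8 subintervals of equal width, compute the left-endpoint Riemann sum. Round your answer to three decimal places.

Δs = (6.5 − 3)/8 = 0.4375.
Left endpoints: 3, 3.4375, 3.875, 4.3125, 4.75, 5.1875, 5.625, 6.0625.
f(3) ≈ 3.000, f(3.4375) ≈ 3.142, f(3.875) ≈ 3.279, f(4.3125) ≈ 3.410, f(4.75) ≈ 3.536, f(5.1875) ≈ 3.657, f(5.625) ≈ 3.775, f(6.0625) ≈ 3.889.
Sum = Δs · [f(3) + f(3.4375) + f(3.875) + ...].
Sum ≈ 12.113.

12.113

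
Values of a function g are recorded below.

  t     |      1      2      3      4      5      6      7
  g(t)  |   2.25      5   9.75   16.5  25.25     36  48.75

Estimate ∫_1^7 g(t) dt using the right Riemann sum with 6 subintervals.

Δt = 1.
Sum = 1·[5 + 9.75 + 16.5 + 25.25 + 36 + 48.75] = 141.25.

141.25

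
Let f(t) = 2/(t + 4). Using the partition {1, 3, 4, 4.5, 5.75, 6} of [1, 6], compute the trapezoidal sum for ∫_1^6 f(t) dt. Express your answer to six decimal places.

1.400800

Subinterval widths: 2, 1, 0.5, 1.25, 0.25.
f(1) = 0.4, f(3) = 2/7, f(4) = 0.25, f(4.5) = 4/17, f(5.75) = 8/39, f(6) = 0.2.
On each subinterval the trapezoid contributes (Δt_i/2)·[f(t_{i-1}) + f(t_i)].
Sum ≈ 1.400800.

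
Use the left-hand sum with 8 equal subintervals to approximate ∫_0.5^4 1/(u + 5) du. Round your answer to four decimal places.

0.5083

Δu = (4 − 0.5)/8 = 0.4375.
Left endpoints: 0.5, 0.9375, 1.375, 1.8125, 2.25, 2.6875, 3.125, 3.5625.
f(0.5) = 2/11, f(0.9375) = 16/95, f(1.375) = 8/51, f(1.8125) = 16/109, f(2.25) = 4/29, f(2.6875) = 16/123, f(3.125) = 8/65, f(3.5625) = 16/137.
Sum = Δu · [f(0.5) + f(0.9375) + f(1.375) + ...].
Sum ≈ 0.5083.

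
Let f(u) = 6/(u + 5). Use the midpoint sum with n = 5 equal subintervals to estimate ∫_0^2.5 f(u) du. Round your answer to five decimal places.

Δu = (2.5 − 0)/5 = 0.5.
Midpoints: 0.25, 0.75, 1.25, 1.75, 2.25.
f(0.25) = 8/7, f(0.75) = 24/23, f(1.25) = 0.96, f(1.75) = 8/9, f(2.25) = 24/29.
Sum = Δu · [f(0.25) + f(0.75) + f(1.25) + f(1.75) + f(2.25)].
Sum ≈ 2.43141.

2.43141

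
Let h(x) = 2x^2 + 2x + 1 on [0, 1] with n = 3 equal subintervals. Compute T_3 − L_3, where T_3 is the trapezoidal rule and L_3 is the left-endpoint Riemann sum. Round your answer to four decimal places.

0.6667

T_3 ≈ 2.703704.
L_3 ≈ 2.037037.
T_3 − L_3 ≈ 0.6667.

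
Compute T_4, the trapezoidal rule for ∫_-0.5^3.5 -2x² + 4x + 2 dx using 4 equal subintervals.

Δx = (3.5 − (-0.5))/4 = 1.
f(-0.5) = -0.5, f(0.5) = 3.5, f(1.5) = 3.5, f(2.5) = -0.5, f(3.5) = -8.5.
T_4 = (Δx/2)·[f(x_0) + 2f(x_1) + 2f(x_2) + 2f(x_3) + f(x_4)].
Sum = 2.

2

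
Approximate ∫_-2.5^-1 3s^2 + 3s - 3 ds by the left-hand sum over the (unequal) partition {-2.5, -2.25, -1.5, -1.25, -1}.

Subinterval widths: 0.25, 0.75, 0.25, 0.25.
Left endpoints: -2.5, -2.25, -1.5, -1.25.
f(-2.5) = 8.25, f(-2.25) = 5.4375, f(-1.5) = -0.75, f(-1.25) = -2.0625.
Sum = Σ Δs_i · f(s_i).
Sum = 5.4375.

5.4375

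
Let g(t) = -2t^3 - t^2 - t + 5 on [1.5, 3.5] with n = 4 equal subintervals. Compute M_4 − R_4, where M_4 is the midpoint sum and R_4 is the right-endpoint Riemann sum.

M_4 = -80.
R_4 = -104.75.
M_4 − R_4 = 24.75.

24.75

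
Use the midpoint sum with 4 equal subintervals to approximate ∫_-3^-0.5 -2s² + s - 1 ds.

Δs = (-0.5 − (-3))/4 = 0.625.
Midpoints: -2.6875, -2.0625, -1.4375, -0.8125.
f(-2.6875) = -18.1328125, f(-2.0625) = -11.5703125, f(-1.4375) = -6.5703125, f(-0.8125) = -3.1328125.
Sum = Δs · [f(-2.6875) + f(-2.0625) + f(-1.4375) + f(-0.8125)].
Sum = -24.62890625.

-24.62890625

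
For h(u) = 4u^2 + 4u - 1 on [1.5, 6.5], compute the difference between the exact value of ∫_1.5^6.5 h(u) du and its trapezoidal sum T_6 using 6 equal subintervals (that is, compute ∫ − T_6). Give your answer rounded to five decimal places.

-2.31481

Exact integral: ∫_1.5^6.5 h(u) du ≈ 436.6666667.
T_6 ≈ 438.9814815.
Error ≈ 436.6666667 − 438.9814815 ≈ -2.31481.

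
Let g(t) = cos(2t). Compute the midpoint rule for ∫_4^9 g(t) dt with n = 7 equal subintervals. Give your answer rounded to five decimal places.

Δt = (9 − 4)/7 = 5/7.
Midpoints: 61/14, 71/14, 81/14, 6.5, 101/14, 111/14, 121/14.
g(61/14) ≈ -0.75804, g(71/14) ≈ -0.75307, g(81/14) ≈ 0.54455, g(6.5) ≈ 0.90745, g(101/14) ≈ -0.28730, g(111/14) ≈ -0.98889, g(121/14) ≈ 0.00695.
Sum = Δt · [g(61/14) + g(71/14) + g(81/14) + ...].
Sum ≈ -0.94882.

-0.94882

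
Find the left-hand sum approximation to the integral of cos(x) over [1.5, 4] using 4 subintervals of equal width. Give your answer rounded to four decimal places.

-1.4704

Δx = (4 − 1.5)/4 = 0.625.
Left endpoints: 1.5, 2.125, 2.75, 3.375.
f(1.5) ≈ 0.0707, f(2.125) ≈ -0.5263, f(2.75) ≈ -0.9243, f(3.375) ≈ -0.9729.
Sum = Δx · [f(1.5) + f(2.125) + f(2.75) + f(3.375)].
Sum ≈ -1.4704.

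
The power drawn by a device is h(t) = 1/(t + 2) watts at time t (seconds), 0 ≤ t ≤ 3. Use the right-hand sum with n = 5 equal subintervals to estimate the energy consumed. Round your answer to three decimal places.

0.833

Δt = (3 − 0)/5 = 0.6.
Right endpoints: 0.6, 1.2, 1.8, 2.4, 3.
h(0.6) = 5/13, h(1.2) = 0.3125, h(1.8) = 5/19, h(2.4) = 5/22, h(3) = 0.2.
Sum = Δt · [h(0.6) + h(1.2) + h(1.8) + h(2.4) + h(3)].
Sum ≈ 0.833.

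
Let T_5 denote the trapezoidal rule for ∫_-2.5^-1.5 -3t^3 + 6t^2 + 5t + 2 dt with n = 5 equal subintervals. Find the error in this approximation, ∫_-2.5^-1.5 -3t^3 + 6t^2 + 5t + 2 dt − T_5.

Exact integral: ∫_-2.5^-1.5 f(t) dt = 42.
T_5 = 42.16.
Error = 42 − 42.16 = -0.16.

-0.16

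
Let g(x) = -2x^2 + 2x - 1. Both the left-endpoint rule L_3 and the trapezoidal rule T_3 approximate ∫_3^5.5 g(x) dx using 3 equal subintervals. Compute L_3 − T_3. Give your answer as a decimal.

L_3 ≈ -59.12037037.
T_3 ≈ -74.74537037.
L_3 − T_3 = 15.625.

15.625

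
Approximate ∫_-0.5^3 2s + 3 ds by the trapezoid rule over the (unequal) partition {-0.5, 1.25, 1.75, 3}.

Subinterval widths: 1.75, 0.5, 1.25.
f(-0.5) = 2, f(1.25) = 5.5, f(1.75) = 6.5, f(3) = 9.
On each subinterval the trapezoid contributes (Δs_i/2)·[f(s_{i-1}) + f(s_i)].
Sum = 19.25.

19.25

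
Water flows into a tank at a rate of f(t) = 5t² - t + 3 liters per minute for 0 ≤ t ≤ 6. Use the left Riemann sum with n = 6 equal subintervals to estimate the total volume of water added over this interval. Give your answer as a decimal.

278

Δt = (6 − 0)/6 = 1.
Left endpoints: 0, 1, 2, 3, 4, 5.
f(0) = 3, f(1) = 7, f(2) = 21, f(3) = 45, f(4) = 79, f(5) = 123.
Sum = Δt · [f(0) + f(1) + f(2) + ...].
Sum = 278.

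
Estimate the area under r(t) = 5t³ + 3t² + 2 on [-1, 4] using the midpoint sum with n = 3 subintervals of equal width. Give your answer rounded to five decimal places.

364.23611

Δt = (4 − (-1))/3 = 5/3.
Midpoints: -1/6, 1.5, 19/6.
r(-1/6) = 445/216, r(1.5) = 25.625, r(19/6) = 41225/216.
Sum = Δt · [r(-1/6) + r(1.5) + r(19/6)].
Sum ≈ 364.23611.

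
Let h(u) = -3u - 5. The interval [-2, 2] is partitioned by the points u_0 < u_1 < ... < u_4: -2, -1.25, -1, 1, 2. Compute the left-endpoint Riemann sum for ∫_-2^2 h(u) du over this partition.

-11.5625

Subinterval widths: 0.75, 0.25, 2, 1.
Left endpoints: -2, -1.25, -1, 1.
h(-2) = 1, h(-1.25) = -1.25, h(-1) = -2, h(1) = -8.
Sum = Σ Δu_i · h(u_i).
Sum = -11.5625.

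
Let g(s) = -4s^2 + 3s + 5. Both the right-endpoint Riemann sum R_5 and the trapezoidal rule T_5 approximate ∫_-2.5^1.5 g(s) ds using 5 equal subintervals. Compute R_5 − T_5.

11.2

R_5 = -1.84.
T_5 = -13.04.
R_5 − T_5 = 11.2.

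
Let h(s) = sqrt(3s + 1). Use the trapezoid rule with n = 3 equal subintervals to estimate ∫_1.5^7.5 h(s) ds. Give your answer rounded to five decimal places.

Δs = (7.5 − 1.5)/3 = 2.
h(1.5) ≈ 2.34521, h(3.5) ≈ 3.39116, h(5.5) ≈ 4.18330, h(7.5) ≈ 4.84768.
T_3 = (Δs/2)·[h(s_0) + 2h(s_1) + 2h(s_2) + h(s_3)].
Sum ≈ 22.34182.

22.34182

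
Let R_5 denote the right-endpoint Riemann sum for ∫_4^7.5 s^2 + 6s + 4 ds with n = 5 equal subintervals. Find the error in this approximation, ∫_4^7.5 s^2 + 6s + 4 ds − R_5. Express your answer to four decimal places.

Exact integral: ∫_4^7.5 f(s) ds ≈ 254.041667.
R_5 = 275.765.
Error ≈ 254.041667 − 275.765 ≈ -21.7233.

-21.7233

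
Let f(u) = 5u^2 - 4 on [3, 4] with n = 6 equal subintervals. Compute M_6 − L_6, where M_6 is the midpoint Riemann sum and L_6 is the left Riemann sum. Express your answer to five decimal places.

2.88194

M_6 ≈ 57.6550926.
L_6 ≈ 54.7731481.
M_6 − L_6 ≈ 2.88194.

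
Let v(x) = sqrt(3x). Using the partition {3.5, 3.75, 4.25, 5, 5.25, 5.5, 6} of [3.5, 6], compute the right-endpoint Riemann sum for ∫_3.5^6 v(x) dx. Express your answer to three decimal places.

Subinterval widths: 0.25, 0.5, 0.75, 0.25, 0.25, 0.5.
Right endpoints: 3.75, 4.25, 5, 5.25, 5.5, 6.
v(3.75) ≈ 3.354, v(4.25) ≈ 3.571, v(5) ≈ 3.873, v(5.25) ≈ 3.969, v(5.5) ≈ 4.062, v(6) ≈ 4.243.
Sum = Σ Δx_i · v(x_i).
Sum ≈ 9.658.

9.658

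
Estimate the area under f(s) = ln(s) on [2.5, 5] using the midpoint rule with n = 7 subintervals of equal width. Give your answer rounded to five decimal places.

3.25752

Δs = (5 − 2.5)/7 = 5/14.
Midpoints: 75/28, 85/28, 95/28, 3.75, 115/28, 125/28, 135/28.
f(75/28) ≈ 0.98528, f(85/28) ≈ 1.11045, f(95/28) ≈ 1.22167, f(3.75) ≈ 1.32176, f(115/28) ≈ 1.41273, f(125/28) ≈ 1.49611, f(135/28) ≈ 1.57307.
Sum = Δs · [f(75/28) + f(85/28) + f(95/28) + ...].
Sum ≈ 3.25752.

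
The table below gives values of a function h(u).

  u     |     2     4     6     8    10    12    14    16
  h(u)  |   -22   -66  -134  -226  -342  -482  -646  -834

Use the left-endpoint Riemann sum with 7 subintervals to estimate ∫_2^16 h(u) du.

-3836

Δu = 2.
Sum = 2·[(-22) + (-66) + (-134) + (-226) + (-342) + (-482) + (-646)] = -3836.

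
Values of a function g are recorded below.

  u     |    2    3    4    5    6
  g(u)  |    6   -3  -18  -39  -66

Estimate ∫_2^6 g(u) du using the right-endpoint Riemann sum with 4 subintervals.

-126

Δu = 1.
Sum = 1·[(-3) + (-18) + (-39) + (-66)] = -126.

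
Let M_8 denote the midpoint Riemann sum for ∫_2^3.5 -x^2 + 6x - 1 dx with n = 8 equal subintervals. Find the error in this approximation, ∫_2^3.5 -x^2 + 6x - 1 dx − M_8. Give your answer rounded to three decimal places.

-0.004

Exact integral: ∫_2^3.5 f(x) dx = 11.625.
M_8 ≈ 11.62939.
Error ≈ 11.625 − 11.62939 ≈ -0.004.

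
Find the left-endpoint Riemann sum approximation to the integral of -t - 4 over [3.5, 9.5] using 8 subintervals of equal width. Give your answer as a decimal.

Δt = (9.5 − 3.5)/8 = 0.75.
Left endpoints: 3.5, 4.25, 5, 5.75, 6.5, 7.25, 8, 8.75.
f(3.5) = -7.5, f(4.25) = -8.25, f(5) = -9, f(5.75) = -9.75, f(6.5) = -10.5, f(7.25) = -11.25, f(8) = -12, f(8.75) = -12.75.
Sum = Δt · [f(3.5) + f(4.25) + f(5) + ...].
Sum = -60.75.

-60.75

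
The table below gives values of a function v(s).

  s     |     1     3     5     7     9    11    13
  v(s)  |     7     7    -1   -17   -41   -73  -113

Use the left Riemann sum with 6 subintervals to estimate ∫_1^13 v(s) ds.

-236

Δs = 2.
Sum = 2·[7 + 7 + (-1) + (-17) + (-41) + (-73)] = -236.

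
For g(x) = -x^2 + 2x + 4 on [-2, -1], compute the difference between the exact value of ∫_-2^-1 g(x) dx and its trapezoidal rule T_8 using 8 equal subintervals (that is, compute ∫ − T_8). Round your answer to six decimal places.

0.002604

Exact integral: ∫_-2^-1 g(x) dx ≈ -1.33333333.
T_8 = -1.3359375.
Error ≈ -1.33333333 − (-1.3359375) ≈ 0.002604.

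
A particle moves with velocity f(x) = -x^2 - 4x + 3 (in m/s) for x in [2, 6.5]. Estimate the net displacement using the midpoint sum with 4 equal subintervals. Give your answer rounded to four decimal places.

-151.4004

Δx = (6.5 − 2)/4 = 1.125.
Midpoints: 2.5625, 3.6875, 4.8125, 5.9375.
f(2.5625) = -13.81640625, f(3.6875) = -25.34765625, f(4.8125) = -39.41015625, f(5.9375) = -56.00390625.
Sum = Δx · [f(2.5625) + f(3.6875) + f(4.8125) + f(5.9375)].
Sum ≈ -151.4004.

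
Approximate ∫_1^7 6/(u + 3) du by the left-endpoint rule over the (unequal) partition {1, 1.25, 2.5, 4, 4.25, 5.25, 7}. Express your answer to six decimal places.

Subinterval widths: 0.25, 1.25, 1.5, 0.25, 1, 1.75.
Left endpoints: 1, 1.25, 2.5, 4, 4.25, 5.25.
f(1) = 1.5, f(1.25) = 24/17, f(2.5) = 12/11, f(4) = 6/7, f(4.25) = 24/29, f(5.25) = 8/11.
Sum = Σ Δu_i · f(u_i).
Sum ≈ 6.090669.

6.090669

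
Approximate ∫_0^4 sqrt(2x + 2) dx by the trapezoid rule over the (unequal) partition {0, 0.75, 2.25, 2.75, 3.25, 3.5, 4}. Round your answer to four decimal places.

Subinterval widths: 0.75, 1.5, 0.5, 0.5, 0.25, 0.5.
f(0) ≈ 1.4142, f(0.75) ≈ 1.8708, f(2.25) ≈ 2.5495, f(2.75) ≈ 2.7386, f(3.25) ≈ 2.9155, f(3.5) ≈ 3.0000, f(4) ≈ 3.1623.
On each subinterval the trapezoid contributes (Δx_i/2)·[f(x_{i-1}) + f(x_i)].
Sum ≈ 9.5627.

9.5627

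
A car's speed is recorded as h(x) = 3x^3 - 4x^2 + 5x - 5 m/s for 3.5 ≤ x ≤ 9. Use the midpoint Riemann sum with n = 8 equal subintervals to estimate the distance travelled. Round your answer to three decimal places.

Δx = (9 − 3.5)/8 = 0.6875.
Midpoints: 3.84375, 4.53125, 5.21875, 5.90625, 6.59375, 7.28125, 7.96875, 8.65625.
h(3.84375) = 4112009/32768, h(4.53125) = 7033235/32768, h(5.21875) = 11093797/32768, h(5.90625) = 16485359/32768, h(6.59375) = 23399585/32768, h(7.28125) = 32028139/32768, h(7.96875) = 42562685/32768, h(8.65625) = 55194887/32768.
Sum = Δx · [h(3.84375) + h(4.53125) + h(5.21875) + ...].
Sum ≈ 4026.426.

4026.426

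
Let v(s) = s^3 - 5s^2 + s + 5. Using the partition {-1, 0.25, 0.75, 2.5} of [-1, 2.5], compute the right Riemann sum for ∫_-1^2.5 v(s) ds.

Subinterval widths: 1.25, 0.5, 1.75.
Right endpoints: 0.25, 0.75, 2.5.
v(0.25) = 4.953125, v(0.75) = 3.359375, v(2.5) = -8.125.
Sum = Σ Δs_i · v(s_i).
Sum = -6.34765625.

-6.34765625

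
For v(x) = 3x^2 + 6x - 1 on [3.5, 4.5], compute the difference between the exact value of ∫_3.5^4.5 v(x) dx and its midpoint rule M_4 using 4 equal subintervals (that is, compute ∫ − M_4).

0.015625

Exact integral: ∫_3.5^4.5 v(x) dx = 71.25.
M_4 = 71.234375.
Error = 71.25 − 71.234375 = 0.015625.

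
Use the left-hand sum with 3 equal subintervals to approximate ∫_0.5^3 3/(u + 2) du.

2.35

Δu = (3 − 0.5)/3 = 5/6.
Left endpoints: 0.5, 4/3, 13/6.
f(0.5) = 1.2, f(4/3) = 0.9, f(13/6) = 0.72.
Sum = Δu · [f(0.5) + f(4/3) + f(13/6)].
Sum = 2.35.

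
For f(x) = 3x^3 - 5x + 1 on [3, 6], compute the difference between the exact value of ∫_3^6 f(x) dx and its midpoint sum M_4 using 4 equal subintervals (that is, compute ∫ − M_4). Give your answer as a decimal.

Exact integral: ∫_3^6 f(x) dx = 846.75.
M_4 = 841.0546875.
Error = 846.75 − 841.0546875 = 5.6953125.

5.6953125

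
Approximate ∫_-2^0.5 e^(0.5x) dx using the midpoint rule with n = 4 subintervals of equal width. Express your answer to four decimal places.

1.8249

Δx = (0.5 − (-2))/4 = 0.625.
Midpoints: -1.6875, -1.0625, -0.4375, 0.1875.
f(-1.6875) ≈ 0.4301, f(-1.0625) ≈ 0.5879, f(-0.4375) ≈ 0.8035, f(0.1875) ≈ 1.0983.
Sum = Δx · [f(-1.6875) + f(-1.0625) + f(-0.4375) + f(0.1875)].
Sum ≈ 1.8249.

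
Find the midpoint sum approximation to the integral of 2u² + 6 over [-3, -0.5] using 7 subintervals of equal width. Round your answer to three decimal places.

32.864

Δu = (-0.5 − (-3))/7 = 5/14.
Midpoints: -79/28, -69/28, -59/28, -1.75, -39/28, -29/28, -19/28.
f(-79/28) = 8593/392, f(-69/28) = 7113/392, f(-59/28) = 5833/392, f(-1.75) = 12.125, f(-39/28) = 3873/392, f(-29/28) = 3193/392, f(-19/28) = 2713/392.
Sum = Δu · [f(-79/28) + f(-69/28) + f(-59/28) + ...].
Sum ≈ 32.864.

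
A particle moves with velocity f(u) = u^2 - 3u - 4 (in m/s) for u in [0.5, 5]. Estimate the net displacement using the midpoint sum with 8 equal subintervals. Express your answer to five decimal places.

-13.61865

Δu = (5 − 0.5)/8 = 0.5625.
Midpoints: 0.78125, 1.34375, 1.90625, 2.46875, 3.03125, 3.59375, 4.15625, 4.71875.
f(0.78125) = -5871/1024, f(1.34375) = -6375/1024, f(1.90625) = -6231/1024, f(2.46875) = -5439/1024, f(3.03125) = -3999/1024, f(3.59375) = -1911/1024, f(4.15625) = 825/1024, f(4.71875) = 4209/1024.
Sum = Δu · [f(0.78125) + f(1.34375) + f(1.90625) + ...].
Sum ≈ -13.61865.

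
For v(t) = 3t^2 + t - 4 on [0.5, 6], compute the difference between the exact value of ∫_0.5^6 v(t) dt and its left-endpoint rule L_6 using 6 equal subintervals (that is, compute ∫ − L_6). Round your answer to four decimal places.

Exact integral: ∫_0.5^6 v(t) dt = 211.75.
L_6 ≈ 162.383681.
Error ≈ 211.75 − 162.383681 ≈ 49.3663.

49.3663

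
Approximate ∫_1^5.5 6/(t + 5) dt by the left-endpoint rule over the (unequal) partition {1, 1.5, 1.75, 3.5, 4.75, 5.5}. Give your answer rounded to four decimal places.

3.6302

Subinterval widths: 0.5, 0.25, 1.75, 1.25, 0.75.
Left endpoints: 1, 1.5, 1.75, 3.5, 4.75.
f(1) = 1, f(1.5) = 12/13, f(1.75) = 8/9, f(3.5) = 12/17, f(4.75) = 8/13.
Sum = Σ Δt_i · f(t_i).
Sum ≈ 3.6302.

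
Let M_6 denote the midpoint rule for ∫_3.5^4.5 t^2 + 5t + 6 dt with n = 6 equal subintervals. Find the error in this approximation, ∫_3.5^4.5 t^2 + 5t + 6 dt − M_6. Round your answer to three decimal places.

0.002

Exact integral: ∫_3.5^4.5 f(t) dt ≈ 42.08333.
M_6 ≈ 42.08102.
Error ≈ 42.08333 − 42.08102 ≈ 0.002.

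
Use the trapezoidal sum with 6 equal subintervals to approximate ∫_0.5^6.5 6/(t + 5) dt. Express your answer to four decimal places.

Δt = (6.5 − 0.5)/6 = 1.
f(0.5) = 12/11, f(1.5) = 12/13, f(2.5) = 0.8, f(3.5) = 12/17, f(4.5) = 12/19, f(5.5) = 4/7, f(6.5) = 12/23.
T_6 = (Δt/2)·[f(t_0) + 2f(t_1) + ... + 2f(t_{5}) + f(t_6)].
Sum ≈ 4.4383.

4.4383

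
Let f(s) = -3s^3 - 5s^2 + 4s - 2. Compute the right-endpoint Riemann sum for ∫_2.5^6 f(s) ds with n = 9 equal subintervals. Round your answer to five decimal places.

Δs = (6 − 2.5)/9 = 7/18.
Right endpoints: 26/9, 59/18, 11/3, 73/18, 40/9, 29/6, 47/9, 101/18, 6.
f(26/9) = -25394/243, f(59/18) = -288209/1944, f(11/3) = -1822/9, f(73/18) = -521239/1944, f(40/9) = -84166/243, f(29/6) = -10517/24, f(47/9) = -132368/243, f(101/18) = -1296587/1944, f(6) = -806.
Sum = Δs · [f(26/9) + f(59/18) + f(11/3) + ...].
Sum ≈ -1371.06379.

-1371.06379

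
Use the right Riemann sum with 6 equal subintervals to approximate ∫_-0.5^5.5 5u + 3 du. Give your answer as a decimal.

108

Δu = (5.5 − (-0.5))/6 = 1.
Right endpoints: 0.5, 1.5, 2.5, 3.5, 4.5, 5.5.
f(0.5) = 5.5, f(1.5) = 10.5, f(2.5) = 15.5, f(3.5) = 20.5, f(4.5) = 25.5, f(5.5) = 30.5.
Sum = Δu · [f(0.5) + f(1.5) + f(2.5) + ...].
Sum = 108.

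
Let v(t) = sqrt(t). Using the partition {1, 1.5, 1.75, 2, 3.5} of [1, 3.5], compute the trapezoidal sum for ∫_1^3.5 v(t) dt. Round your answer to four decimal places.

3.6806

Subinterval widths: 0.5, 0.25, 0.25, 1.5.
v(1) ≈ 1.0000, v(1.5) ≈ 1.2247, v(1.75) ≈ 1.3229, v(2) ≈ 1.4142, v(3.5) ≈ 1.8708.
On each subinterval the trapezoid contributes (Δt_i/2)·[v(t_{i-1}) + v(t_i)].
Sum ≈ 3.6806.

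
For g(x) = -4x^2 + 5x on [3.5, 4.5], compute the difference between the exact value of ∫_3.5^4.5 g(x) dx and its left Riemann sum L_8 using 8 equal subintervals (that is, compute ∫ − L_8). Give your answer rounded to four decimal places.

-1.6771

Exact integral: ∫_3.5^4.5 g(x) dx ≈ -44.333333.
L_8 = -42.65625.
Error ≈ -44.333333 − (-42.65625) ≈ -1.6771.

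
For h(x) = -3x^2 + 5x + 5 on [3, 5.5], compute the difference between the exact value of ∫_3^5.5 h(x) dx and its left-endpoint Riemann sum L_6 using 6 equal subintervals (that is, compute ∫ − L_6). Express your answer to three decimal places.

-10.460

Exact integral: ∫_3^5.5 h(x) dx = -73.75.
L_6 ≈ -63.28993.
Error ≈ -73.75 − (-63.28993) ≈ -10.460.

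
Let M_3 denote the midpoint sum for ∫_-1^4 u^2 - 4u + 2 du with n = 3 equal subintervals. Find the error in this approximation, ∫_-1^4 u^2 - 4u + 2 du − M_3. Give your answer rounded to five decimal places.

1.15741

Exact integral: ∫_-1^4 f(u) du ≈ 1.6666667.
M_3 ≈ 0.5092593.
Error ≈ 1.6666667 − 0.5092593 ≈ 1.15741.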